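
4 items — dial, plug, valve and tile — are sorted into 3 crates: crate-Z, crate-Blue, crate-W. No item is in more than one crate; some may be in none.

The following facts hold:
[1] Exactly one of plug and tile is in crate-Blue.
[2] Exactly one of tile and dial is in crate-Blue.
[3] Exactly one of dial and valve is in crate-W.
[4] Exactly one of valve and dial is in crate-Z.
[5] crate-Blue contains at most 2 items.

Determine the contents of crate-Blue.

crate-Blue = {tile}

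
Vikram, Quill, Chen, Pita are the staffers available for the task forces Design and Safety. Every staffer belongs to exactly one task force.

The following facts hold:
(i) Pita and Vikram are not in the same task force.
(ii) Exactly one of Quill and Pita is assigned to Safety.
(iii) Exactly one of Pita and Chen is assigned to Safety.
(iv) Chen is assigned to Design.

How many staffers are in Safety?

1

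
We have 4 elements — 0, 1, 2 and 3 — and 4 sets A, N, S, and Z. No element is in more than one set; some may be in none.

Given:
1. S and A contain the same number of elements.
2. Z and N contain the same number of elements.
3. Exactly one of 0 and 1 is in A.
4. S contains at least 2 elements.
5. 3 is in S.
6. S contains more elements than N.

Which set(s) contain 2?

2: A

From (5): 3 ∈ S.
Suppose 2 ∉ A: no assignment then satisfies all the clues, so 2 ∈ A.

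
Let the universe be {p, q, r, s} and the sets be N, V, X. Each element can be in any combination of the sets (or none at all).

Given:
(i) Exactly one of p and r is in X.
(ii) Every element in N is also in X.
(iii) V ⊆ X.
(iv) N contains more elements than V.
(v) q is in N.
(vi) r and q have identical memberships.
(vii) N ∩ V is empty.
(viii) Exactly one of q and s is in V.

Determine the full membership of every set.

N = {q, r}; V = {s}; X = {q, r, s}

From (v): q ∈ N.
(ii) with q ∈ N: q ∈ X.
(vi): r matches q: r ∈ N.
(vi): r matches q: r ∈ X.
(vii) (disjoint): q ∉ V.
(vii) (disjoint): r ∉ V.
(viii) (exactly one): s ∈ V.
(i) (exactly one): p ∉ X.
(ii) contrapositive: p ∉ N.
(iii) contrapositive: p ∉ V.
(iii) with s ∈ V: s ∈ X.
(vii) (disjoint): s ∉ N.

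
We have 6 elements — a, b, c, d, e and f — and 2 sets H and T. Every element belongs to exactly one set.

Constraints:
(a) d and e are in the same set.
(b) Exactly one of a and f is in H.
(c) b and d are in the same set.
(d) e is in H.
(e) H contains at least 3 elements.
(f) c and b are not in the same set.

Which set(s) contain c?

c: T

From (d): e ∈ H.
(a): d matches e: d ∈ H.
(c): b matches d: b ∈ H.
(f): c ∉ H.
Only one set left: c ∈ T.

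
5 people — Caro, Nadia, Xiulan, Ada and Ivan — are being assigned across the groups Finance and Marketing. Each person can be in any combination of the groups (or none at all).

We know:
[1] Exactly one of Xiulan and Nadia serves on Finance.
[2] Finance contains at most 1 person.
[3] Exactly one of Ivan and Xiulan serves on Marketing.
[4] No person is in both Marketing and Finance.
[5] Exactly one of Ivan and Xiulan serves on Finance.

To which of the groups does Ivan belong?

Ivan: Marketing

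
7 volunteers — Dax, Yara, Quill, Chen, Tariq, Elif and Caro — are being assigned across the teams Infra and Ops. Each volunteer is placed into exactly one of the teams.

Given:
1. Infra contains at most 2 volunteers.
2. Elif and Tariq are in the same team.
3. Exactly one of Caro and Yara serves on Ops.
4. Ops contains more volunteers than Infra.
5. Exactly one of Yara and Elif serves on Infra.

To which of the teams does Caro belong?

Caro: Ops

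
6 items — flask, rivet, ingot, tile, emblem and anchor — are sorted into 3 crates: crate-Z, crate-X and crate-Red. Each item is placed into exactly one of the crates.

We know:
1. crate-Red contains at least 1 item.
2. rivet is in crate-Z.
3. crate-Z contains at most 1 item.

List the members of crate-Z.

From (2): rivet ∈ crate-Z.
(3): crate-Z already has 1, so the rest are out.

crate-Z = {rivet}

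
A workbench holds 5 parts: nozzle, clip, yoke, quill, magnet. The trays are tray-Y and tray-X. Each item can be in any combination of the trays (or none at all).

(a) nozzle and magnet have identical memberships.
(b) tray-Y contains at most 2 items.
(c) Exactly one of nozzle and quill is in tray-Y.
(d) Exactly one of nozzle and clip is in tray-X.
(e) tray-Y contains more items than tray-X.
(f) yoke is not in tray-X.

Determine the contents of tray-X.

tray-X = {clip}

From (f): yoke ∉ tray-X.
Suppose nozzle ∈ tray-X: no assignment then satisfies all the clues, so nozzle ∉ tray-X.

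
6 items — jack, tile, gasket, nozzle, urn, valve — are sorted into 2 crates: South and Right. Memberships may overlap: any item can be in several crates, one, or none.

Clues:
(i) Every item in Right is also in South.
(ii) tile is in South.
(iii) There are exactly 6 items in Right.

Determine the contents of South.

From (ii): tile ∈ South.
(iii): only 6 candidates remain for Right, so all are in.
(i) with jack ∈ Right: jack ∈ South.
(i) with gasket ∈ Right: gasket ∈ South.
(i) with nozzle ∈ Right: nozzle ∈ South.
(i) with urn ∈ Right: urn ∈ South.
(i) with valve ∈ Right: valve ∈ South.

South = {gasket, jack, nozzle, tile, urn, valve}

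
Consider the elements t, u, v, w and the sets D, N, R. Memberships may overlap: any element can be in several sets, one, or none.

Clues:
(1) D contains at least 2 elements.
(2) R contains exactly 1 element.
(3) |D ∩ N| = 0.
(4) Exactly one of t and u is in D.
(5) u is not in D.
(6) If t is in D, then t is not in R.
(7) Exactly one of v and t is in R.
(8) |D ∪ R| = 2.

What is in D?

From (5): u ∉ D.
(4) (exactly one): t ∈ D.
(6): t ∉ R.
(7) (exactly one): v ∈ R.
(2): R already has 1, so the rest are out.
Suppose v ∉ D: no assignment then satisfies all the clues, so v ∈ D.

D = {t, v}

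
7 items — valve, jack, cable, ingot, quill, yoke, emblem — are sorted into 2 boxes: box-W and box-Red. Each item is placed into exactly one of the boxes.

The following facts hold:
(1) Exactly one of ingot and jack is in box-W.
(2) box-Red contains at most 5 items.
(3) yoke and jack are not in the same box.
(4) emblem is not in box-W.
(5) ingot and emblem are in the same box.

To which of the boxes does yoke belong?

From (4): emblem ∉ box-W.
(5): ingot matches emblem: ingot ∉ box-W.
Only one box left: ingot ∈ box-Red.
Only one box left: emblem ∈ box-Red.
(1) (exactly one): jack ∈ box-W.
(3): yoke ∉ box-W.
Only one box left: yoke ∈ box-Red.

yoke: box-Red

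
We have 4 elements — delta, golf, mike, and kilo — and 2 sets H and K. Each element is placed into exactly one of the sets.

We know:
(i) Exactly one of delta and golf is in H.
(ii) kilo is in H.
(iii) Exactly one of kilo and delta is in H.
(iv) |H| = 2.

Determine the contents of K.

From (ii): kilo ∈ H.
(iii) (exactly one): delta ∉ H.
Only one set left: delta ∈ K.
(i) (exactly one): golf ∈ H.
(iv): H already has 2, so the rest are out.
Only one set left: mike ∈ K.

K = {delta, mike}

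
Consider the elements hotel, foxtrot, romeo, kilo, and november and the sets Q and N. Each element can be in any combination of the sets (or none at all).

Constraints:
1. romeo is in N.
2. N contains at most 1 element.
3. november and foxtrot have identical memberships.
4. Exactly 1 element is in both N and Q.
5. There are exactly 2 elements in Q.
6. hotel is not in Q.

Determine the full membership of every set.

Q = {kilo, romeo}; N = {romeo}

From (1): romeo ∈ N.
From (6): hotel ∉ Q.
(2): N already has 1, so the rest are out.
Suppose foxtrot ∈ Q: no assignment then satisfies all the clues, so foxtrot ∉ Q.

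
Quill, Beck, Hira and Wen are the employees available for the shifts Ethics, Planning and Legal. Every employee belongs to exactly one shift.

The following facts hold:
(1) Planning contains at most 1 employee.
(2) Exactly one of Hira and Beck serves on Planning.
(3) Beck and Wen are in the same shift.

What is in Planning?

Planning = {Hira}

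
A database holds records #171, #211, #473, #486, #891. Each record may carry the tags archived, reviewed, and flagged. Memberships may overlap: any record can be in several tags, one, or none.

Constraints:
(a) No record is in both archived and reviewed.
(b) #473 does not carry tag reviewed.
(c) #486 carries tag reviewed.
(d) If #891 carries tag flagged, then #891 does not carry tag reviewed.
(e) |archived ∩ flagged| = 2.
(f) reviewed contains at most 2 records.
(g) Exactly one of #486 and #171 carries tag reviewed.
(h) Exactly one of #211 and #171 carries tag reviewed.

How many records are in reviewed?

2

From (b): #473 ∉ reviewed.
From (c): #486 ∈ reviewed.
(a) (disjoint): #486 ∉ archived.
(g) (exactly one): #171 ∉ reviewed.
(h) (exactly one): #211 ∈ reviewed.
(a) (disjoint): #211 ∉ archived.
(f): reviewed already has 2, so the rest are out.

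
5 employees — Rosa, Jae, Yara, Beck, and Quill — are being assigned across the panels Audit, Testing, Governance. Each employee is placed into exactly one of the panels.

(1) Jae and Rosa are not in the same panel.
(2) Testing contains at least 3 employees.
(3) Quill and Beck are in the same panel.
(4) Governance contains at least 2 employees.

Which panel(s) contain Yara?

Yara: Governance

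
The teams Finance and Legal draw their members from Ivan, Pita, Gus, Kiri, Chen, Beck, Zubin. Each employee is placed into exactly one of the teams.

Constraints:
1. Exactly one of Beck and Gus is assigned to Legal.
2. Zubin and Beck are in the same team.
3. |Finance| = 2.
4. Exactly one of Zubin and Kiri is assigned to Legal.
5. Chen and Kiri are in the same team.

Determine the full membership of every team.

Finance = {Beck, Zubin}; Legal = {Chen, Gus, Ivan, Kiri, Pita}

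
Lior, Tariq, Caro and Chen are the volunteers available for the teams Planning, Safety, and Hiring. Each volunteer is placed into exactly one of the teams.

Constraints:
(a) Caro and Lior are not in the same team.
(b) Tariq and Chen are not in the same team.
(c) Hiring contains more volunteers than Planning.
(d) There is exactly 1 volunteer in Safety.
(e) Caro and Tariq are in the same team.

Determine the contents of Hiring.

Hiring = {Caro, Tariq}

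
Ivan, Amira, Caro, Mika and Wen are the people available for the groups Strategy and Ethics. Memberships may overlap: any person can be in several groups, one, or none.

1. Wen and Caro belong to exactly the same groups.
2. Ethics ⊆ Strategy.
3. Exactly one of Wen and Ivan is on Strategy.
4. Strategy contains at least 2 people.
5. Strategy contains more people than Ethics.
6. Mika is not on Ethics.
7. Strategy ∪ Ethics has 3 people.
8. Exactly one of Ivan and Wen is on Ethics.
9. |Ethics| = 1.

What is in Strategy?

Strategy = {Amira, Ivan, Mika}

From (6): Mika ∉ Ethics.
Suppose Ivan ∉ Strategy: no assignment then satisfies all the clues, so Ivan ∈ Strategy.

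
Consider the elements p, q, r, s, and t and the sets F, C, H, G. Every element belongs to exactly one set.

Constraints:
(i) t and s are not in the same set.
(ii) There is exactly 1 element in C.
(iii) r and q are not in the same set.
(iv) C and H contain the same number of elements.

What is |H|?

1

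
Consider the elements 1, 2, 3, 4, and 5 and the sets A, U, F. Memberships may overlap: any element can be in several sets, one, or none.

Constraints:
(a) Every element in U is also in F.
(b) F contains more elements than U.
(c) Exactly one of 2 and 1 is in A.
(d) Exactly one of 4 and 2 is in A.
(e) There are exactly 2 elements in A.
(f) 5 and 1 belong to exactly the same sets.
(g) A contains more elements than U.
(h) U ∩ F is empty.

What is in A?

A = {2, 3}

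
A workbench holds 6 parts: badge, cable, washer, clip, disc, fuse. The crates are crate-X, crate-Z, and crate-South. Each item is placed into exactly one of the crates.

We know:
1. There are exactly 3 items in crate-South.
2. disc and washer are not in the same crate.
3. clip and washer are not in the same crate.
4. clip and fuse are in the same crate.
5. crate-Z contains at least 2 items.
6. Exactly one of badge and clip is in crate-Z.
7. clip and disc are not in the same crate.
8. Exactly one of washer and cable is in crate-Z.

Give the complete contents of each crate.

crate-X = {disc}; crate-Z = {badge, washer}; crate-South = {cable, clip, fuse}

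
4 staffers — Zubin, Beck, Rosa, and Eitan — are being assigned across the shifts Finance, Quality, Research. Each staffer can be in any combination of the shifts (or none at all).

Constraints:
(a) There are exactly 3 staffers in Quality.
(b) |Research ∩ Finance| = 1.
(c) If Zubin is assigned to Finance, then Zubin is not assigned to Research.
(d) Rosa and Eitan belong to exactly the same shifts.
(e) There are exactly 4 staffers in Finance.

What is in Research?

Research = {Beck}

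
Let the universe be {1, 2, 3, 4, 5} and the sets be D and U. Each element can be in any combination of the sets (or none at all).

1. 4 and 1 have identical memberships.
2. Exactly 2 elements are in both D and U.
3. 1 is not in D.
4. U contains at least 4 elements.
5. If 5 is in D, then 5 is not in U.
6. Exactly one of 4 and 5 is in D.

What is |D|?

3

From (3): 1 ∉ D.
(1): 4 matches 1: 4 ∉ D.
(6) (exactly one): 5 ∈ D.
(5): 5 ∉ U.
(4): only 4 candidates remain for U, so all are in.
Suppose 2 ∉ D: no assignment then satisfies all the clues, so 2 ∈ D.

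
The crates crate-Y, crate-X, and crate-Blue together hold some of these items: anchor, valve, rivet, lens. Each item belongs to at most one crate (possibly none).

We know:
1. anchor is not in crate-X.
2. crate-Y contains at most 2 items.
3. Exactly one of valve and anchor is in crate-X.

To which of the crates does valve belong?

From (1): anchor ∉ crate-X.
(3) (exactly one): valve ∈ crate-X.

valve: crate-X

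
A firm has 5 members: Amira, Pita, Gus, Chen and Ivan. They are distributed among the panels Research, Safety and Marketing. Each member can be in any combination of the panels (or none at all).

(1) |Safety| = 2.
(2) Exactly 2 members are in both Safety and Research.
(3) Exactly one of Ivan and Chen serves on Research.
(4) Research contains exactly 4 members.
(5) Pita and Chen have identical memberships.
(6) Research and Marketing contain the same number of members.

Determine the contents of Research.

Research = {Amira, Chen, Gus, Pita}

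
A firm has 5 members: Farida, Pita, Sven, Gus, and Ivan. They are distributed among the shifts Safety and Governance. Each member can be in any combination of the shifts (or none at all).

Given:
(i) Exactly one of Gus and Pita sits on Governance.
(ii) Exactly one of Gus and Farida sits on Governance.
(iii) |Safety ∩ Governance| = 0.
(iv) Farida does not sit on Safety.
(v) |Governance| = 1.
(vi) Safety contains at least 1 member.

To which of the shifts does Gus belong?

Gus: Governance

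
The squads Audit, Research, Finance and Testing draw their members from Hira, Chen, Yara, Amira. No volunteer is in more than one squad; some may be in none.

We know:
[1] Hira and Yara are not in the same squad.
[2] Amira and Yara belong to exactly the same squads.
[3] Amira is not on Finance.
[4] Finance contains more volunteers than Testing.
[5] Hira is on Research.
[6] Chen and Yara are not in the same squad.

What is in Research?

Research = {Hira}

From (3): Amira ∉ Finance.
From (5): Hira ∈ Research.
(1): Yara ∉ Research.
(2): Amira matches Yara: Amira ∉ Research.
(2): Yara matches Amira: Yara ∉ Finance.
Suppose Chen ∈ Research: no assignment then satisfies all the clues, so Chen ∉ Research.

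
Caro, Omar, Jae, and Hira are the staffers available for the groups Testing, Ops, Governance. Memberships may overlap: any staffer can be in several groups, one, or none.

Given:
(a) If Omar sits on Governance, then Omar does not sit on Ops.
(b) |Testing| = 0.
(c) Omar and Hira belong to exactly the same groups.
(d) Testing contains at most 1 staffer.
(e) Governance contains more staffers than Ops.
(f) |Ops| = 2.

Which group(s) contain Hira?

(b): Testing already has 0, so the rest are out.
Suppose Hira ∈ Ops: no assignment then satisfies all the clues, so Hira ∉ Ops.

Hira: Governance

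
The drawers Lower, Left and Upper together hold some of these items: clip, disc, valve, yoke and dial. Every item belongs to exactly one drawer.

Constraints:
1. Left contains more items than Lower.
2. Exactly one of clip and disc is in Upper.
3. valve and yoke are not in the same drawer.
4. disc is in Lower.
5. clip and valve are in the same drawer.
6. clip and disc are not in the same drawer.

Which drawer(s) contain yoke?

From (4): disc ∈ Lower.
(2) (exactly one): clip ∈ Upper.
(5): valve matches clip: valve ∉ Lower.
(5): valve matches clip: valve ∉ Left.
(5): valve matches clip: valve ∈ Upper.
(3): yoke ∉ Upper.
Suppose yoke ∈ Lower: no assignment then satisfies all the clues, so yoke ∉ Lower.

yoke: Left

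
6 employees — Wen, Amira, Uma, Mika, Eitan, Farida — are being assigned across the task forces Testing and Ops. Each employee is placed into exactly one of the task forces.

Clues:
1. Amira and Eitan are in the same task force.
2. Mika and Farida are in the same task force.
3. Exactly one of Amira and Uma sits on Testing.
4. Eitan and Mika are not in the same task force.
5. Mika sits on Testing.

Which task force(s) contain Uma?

From (5): Mika ∈ Testing.
(2): Farida matches Mika: Farida ∈ Testing.
(4): Eitan ∉ Testing.
Only one task force left: Eitan ∈ Ops.
(1): Amira matches Eitan: Amira ∉ Testing.
(1): Amira matches Eitan: Amira ∈ Ops.
(3) (exactly one): Uma ∈ Testing.

Uma: Testing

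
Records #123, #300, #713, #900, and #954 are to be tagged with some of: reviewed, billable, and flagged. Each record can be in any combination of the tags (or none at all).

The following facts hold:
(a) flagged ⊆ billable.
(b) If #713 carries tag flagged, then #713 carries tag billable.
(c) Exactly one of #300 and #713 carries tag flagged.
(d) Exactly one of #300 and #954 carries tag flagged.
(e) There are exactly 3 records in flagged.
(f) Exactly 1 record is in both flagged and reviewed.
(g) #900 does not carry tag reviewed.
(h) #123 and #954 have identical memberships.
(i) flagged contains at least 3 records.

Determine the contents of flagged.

flagged = {#123, #713, #954}

From (g): #900 ∉ reviewed.
Suppose #123 ∉ flagged: no assignment then satisfies all the clues, so #123 ∈ flagged.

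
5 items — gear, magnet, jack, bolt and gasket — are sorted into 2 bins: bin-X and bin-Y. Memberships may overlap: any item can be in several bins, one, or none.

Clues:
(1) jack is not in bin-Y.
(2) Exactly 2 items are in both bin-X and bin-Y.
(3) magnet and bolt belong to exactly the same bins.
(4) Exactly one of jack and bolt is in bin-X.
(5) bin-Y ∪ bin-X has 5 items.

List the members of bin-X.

From (1): jack ∉ bin-Y.
Suppose gear ∉ bin-X: no assignment then satisfies all the clues, so gear ∈ bin-X.

bin-X = {gasket, gear, jack}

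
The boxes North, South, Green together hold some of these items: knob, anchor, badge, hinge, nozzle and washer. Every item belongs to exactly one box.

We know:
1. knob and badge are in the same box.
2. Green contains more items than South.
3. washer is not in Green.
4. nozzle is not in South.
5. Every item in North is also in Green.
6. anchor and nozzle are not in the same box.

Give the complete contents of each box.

North = {}; South = {anchor, washer}; Green = {badge, hinge, knob, nozzle}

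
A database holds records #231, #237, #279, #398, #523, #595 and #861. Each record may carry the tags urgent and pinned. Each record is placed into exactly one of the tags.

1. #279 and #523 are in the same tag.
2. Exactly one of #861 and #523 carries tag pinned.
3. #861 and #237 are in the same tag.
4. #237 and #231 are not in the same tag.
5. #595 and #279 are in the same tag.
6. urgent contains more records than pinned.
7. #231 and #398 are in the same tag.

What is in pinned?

pinned = {#237, #861}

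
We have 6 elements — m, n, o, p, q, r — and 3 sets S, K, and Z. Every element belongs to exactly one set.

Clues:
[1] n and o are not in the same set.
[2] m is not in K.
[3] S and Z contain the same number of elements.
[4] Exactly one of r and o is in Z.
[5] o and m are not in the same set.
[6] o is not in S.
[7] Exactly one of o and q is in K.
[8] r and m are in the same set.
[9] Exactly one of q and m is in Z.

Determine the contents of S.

S = {n, q}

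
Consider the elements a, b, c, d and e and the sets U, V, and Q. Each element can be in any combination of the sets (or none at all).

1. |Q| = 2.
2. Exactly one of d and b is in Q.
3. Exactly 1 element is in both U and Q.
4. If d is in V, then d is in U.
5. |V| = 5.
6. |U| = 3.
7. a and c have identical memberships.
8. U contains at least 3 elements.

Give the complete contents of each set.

U = {a, c, d}; V = {a, b, c, d, e}; Q = {d, e}

(5): only 5 candidates remain for V, so all are in.
(4): d ∈ U.
Suppose a ∉ U: no assignment then satisfies all the clues, so a ∈ U.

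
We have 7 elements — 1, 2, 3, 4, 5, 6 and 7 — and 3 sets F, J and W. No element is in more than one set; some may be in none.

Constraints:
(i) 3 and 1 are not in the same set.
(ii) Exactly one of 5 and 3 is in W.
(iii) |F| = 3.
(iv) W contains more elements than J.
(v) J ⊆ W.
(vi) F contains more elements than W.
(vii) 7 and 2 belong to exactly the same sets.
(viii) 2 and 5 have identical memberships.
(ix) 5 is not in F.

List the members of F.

F = {1, 4, 6}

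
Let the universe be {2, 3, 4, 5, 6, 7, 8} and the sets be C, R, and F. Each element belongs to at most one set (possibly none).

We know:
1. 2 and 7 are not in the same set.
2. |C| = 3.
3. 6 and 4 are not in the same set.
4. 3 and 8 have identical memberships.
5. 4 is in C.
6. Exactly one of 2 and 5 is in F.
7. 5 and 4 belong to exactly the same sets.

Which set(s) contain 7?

From (5): 4 ∈ C.
(3): 6 ∉ C.
(7): 5 matches 4: 5 ∈ C.
(6) (exactly one): 2 ∈ F.
(1): 7 ∉ F.
Suppose 7 ∉ C: no assignment then satisfies all the clues, so 7 ∈ C.

7: C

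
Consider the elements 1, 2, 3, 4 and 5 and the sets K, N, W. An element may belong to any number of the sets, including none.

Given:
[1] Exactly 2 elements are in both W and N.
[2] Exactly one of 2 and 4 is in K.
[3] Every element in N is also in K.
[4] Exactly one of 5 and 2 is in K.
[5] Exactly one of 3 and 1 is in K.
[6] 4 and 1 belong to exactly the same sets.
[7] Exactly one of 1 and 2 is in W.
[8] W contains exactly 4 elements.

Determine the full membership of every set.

K = {1, 4, 5}; N = {1, 4}; W = {1, 3, 4, 5}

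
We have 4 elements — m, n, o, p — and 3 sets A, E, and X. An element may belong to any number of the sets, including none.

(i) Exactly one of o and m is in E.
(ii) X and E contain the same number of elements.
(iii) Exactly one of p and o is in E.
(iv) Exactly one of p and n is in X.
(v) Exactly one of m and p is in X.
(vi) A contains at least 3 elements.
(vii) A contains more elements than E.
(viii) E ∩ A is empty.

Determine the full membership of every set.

A = {m, n, p}; E = {o}; X = {p}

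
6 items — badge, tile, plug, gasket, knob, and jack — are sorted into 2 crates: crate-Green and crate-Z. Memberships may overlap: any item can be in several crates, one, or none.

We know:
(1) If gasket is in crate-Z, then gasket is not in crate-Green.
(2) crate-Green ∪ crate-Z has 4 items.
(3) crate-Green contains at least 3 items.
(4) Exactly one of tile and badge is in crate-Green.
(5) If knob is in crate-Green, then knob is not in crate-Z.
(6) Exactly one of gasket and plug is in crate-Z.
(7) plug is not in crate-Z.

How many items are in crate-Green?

3

From (7): plug ∉ crate-Z.
(6) (exactly one): gasket ∈ crate-Z.
(1): gasket ∉ crate-Green.
Suppose knob ∈ crate-Z: no assignment then satisfies all the clues, so knob ∉ crate-Z.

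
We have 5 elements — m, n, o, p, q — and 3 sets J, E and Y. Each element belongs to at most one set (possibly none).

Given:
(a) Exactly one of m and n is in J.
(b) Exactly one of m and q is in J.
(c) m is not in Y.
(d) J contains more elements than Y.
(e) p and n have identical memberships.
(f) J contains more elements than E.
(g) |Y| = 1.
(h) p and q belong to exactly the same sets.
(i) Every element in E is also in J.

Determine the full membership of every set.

J = {n, p, q}; E = {}; Y = {o}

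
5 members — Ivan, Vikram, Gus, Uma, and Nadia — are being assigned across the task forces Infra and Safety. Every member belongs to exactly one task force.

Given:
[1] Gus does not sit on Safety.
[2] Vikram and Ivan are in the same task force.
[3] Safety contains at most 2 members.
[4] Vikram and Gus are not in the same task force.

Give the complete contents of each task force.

From (1): Gus ∉ Safety.
Only one task force left: Gus ∈ Infra.
(4): Vikram ∉ Infra.
Only one task force left: Vikram ∈ Safety.
(2): Ivan matches Vikram: Ivan ∉ Infra.
(2): Ivan matches Vikram: Ivan ∈ Safety.
(3): Safety already has 2, so the rest are out.
Only one task force left: Uma ∈ Infra.
Only one task force left: Nadia ∈ Infra.

Infra = {Gus, Nadia, Uma}; Safety = {Ivan, Vikram}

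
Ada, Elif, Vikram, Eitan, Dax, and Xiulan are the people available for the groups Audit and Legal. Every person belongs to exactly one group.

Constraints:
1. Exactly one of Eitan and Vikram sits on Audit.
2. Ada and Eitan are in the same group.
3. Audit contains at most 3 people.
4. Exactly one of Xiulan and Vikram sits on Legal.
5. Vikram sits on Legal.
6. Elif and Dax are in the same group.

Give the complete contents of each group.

Audit = {Ada, Eitan, Xiulan}; Legal = {Dax, Elif, Vikram}

From (5): Vikram ∈ Legal.
(1) (exactly one): Eitan ∈ Audit.
(2): Ada matches Eitan: Ada ∈ Audit.
(4) (exactly one): Xiulan ∉ Legal.
Only one group left: Xiulan ∈ Audit.
(3): Audit already has 3, so the rest are out.
Only one group left: Elif ∈ Legal.
Only one group left: Dax ∈ Legal.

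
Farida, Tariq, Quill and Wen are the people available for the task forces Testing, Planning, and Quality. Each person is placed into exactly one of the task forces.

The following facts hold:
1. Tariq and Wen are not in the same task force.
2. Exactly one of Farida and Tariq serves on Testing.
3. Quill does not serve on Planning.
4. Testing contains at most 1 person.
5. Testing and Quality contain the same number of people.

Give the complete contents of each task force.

From (3): Quill ∉ Planning.
Suppose Farida ∈ Testing: no assignment then satisfies all the clues, so Farida ∉ Testing.

Testing = {Tariq}; Planning = {Farida, Wen}; Quality = {Quill}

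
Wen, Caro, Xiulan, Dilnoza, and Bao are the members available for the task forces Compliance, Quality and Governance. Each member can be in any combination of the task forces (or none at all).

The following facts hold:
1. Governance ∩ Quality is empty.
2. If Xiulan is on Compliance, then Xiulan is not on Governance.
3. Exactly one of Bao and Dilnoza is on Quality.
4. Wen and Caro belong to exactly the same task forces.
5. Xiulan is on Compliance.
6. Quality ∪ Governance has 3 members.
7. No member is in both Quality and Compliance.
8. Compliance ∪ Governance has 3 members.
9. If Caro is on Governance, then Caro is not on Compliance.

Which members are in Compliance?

Compliance = {Xiulan}

From (5): Xiulan ∈ Compliance.
(2): Xiulan ∉ Governance.
(7) (disjoint): Xiulan ∉ Quality.
Suppose Wen ∈ Compliance: no assignment then satisfies all the clues, so Wen ∉ Compliance.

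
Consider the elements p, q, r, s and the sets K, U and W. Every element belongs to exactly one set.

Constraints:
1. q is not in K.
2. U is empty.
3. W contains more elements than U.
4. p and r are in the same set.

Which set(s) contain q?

q: W

From (1): q ∉ K.
(2): U already has 0, so the rest are out.
Only one set left: q ∈ W.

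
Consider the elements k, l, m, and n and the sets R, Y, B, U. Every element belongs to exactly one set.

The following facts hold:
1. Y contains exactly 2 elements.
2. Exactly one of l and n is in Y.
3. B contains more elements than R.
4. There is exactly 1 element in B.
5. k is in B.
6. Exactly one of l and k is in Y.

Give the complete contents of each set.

R = {}; Y = {l, m}; B = {k}; U = {n}

From (5): k ∈ B.
(4): B already has 1, so the rest are out.
(6) (exactly one): l ∈ Y.
(2) (exactly one): n ∉ Y.
(1): only 2 candidates remain for Y, so all are in.
Suppose n ∈ R: no assignment then satisfies all the clues, so n ∉ R.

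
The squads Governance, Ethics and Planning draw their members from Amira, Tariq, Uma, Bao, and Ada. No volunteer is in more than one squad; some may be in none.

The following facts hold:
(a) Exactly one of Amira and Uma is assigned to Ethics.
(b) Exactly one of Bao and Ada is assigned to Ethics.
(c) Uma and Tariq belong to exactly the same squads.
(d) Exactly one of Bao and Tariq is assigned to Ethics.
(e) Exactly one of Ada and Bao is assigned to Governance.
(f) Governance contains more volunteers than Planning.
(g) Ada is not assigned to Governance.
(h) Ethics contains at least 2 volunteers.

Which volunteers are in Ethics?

From (g): Ada ∉ Governance.
(e) (exactly one): Bao ∈ Governance.
(b) (exactly one): Ada ∈ Ethics.
(d) (exactly one): Tariq ∈ Ethics.
(c): Uma matches Tariq: Uma ∉ Governance.
(c): Uma matches Tariq: Uma ∈ Ethics.
(a) (exactly one): Amira ∉ Ethics.

Ethics = {Ada, Tariq, Uma}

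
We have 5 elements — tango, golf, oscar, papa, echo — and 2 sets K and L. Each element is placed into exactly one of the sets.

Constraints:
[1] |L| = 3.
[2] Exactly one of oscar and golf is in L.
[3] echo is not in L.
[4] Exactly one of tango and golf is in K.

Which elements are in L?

L = {oscar, papa, tango}

From (3): echo ∉ L.
Only one set left: echo ∈ K.
Suppose tango ∉ L: no assignment then satisfies all the clues, so tango ∈ L.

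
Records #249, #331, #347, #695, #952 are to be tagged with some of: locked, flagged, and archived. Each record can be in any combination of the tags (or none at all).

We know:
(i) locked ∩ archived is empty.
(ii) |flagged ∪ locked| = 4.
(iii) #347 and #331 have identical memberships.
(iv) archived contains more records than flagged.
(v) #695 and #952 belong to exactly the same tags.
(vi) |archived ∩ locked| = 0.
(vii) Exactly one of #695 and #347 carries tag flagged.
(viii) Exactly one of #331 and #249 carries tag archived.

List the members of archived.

archived = {#249, #695, #952}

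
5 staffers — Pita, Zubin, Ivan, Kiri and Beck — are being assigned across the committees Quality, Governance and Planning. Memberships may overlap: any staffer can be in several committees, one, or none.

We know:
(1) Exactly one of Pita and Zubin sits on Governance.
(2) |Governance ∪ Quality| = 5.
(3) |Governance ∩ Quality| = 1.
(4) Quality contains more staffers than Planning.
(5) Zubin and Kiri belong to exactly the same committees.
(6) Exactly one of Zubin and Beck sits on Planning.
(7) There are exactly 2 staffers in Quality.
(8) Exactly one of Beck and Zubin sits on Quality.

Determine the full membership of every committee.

Quality = {Beck, Pita}; Governance = {Beck, Ivan, Kiri, Zubin}; Planning = {Beck}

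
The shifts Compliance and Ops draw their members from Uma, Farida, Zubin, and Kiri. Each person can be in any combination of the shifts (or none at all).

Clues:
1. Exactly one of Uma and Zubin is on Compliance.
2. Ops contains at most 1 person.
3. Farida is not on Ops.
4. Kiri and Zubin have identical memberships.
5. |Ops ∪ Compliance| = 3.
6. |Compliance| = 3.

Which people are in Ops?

Ops = {}

From (3): Farida ∉ Ops.
Suppose Uma ∈ Ops: no assignment then satisfies all the clues, so Uma ∉ Ops.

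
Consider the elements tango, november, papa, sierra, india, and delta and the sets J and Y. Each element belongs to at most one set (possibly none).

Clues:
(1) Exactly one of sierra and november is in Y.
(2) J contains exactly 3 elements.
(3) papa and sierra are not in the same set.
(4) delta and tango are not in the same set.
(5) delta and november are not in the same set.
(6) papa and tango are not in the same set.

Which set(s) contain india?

india: J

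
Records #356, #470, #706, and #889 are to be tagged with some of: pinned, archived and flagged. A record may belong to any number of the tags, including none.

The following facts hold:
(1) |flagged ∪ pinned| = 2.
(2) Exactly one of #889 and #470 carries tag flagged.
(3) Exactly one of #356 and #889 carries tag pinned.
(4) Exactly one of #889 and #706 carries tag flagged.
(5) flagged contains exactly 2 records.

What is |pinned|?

1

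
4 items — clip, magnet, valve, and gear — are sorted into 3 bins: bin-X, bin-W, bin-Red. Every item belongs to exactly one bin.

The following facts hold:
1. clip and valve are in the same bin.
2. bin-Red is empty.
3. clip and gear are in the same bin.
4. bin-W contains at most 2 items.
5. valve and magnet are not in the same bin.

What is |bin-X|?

3

(2): bin-Red already has 0, so the rest are out.
Suppose clip ∉ bin-X: no assignment then satisfies all the clues, so clip ∈ bin-X.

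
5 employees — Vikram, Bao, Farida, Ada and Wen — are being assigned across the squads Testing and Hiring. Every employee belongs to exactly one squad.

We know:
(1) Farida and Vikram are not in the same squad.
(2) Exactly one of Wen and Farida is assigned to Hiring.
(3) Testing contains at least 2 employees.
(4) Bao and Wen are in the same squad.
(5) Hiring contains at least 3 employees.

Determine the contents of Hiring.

Hiring = {Bao, Vikram, Wen}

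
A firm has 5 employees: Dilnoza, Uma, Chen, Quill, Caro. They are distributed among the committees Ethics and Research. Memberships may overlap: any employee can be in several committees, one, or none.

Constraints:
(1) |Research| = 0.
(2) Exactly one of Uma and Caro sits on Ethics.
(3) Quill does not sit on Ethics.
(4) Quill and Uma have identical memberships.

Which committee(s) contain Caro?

Caro: Ethics

From (3): Quill ∉ Ethics.
(1): Research already has 0, so the rest are out.
(4): Uma matches Quill: Uma ∉ Ethics.
(2) (exactly one): Caro ∈ Ethics.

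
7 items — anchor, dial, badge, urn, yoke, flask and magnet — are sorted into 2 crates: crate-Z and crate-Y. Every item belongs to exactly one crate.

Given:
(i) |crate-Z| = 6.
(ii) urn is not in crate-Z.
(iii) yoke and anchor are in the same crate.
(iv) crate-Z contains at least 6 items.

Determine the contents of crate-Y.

From (ii): urn ∉ crate-Z.
(i): only 6 candidates remain for crate-Z, so all are in.
Only one crate left: urn ∈ crate-Y.

crate-Y = {urn}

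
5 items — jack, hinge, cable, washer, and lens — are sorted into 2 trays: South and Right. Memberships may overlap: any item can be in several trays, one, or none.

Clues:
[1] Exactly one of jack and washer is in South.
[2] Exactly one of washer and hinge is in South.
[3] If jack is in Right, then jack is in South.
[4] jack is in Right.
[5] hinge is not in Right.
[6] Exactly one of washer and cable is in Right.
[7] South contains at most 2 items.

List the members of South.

South = {hinge, jack}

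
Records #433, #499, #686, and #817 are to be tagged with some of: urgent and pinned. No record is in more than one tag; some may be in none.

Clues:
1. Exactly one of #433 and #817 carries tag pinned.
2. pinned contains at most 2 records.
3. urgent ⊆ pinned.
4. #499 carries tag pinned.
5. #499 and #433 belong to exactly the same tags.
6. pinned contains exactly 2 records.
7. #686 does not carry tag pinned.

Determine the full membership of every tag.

urgent = {}; pinned = {#433, #499}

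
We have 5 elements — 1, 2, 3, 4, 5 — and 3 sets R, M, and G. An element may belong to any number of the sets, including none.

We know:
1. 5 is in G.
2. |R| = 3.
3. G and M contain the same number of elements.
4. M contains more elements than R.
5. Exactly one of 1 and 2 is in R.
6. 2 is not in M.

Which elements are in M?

M = {1, 3, 4, 5}

From (1): 5 ∈ G.
From (6): 2 ∉ M.
Suppose 1 ∉ M: no assignment then satisfies all the clues, so 1 ∈ M.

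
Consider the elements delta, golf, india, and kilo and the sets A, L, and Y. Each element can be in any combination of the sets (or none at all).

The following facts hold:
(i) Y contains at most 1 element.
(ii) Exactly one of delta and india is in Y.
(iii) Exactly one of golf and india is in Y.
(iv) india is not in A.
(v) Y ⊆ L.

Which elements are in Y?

Y = {india}

From (iv): india ∉ A.
Suppose delta ∈ Y: no assignment then satisfies all the clues, so delta ∉ Y.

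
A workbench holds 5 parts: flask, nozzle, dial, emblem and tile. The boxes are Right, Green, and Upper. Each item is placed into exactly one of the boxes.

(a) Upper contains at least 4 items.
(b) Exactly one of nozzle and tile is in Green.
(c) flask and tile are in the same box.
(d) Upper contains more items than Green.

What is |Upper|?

4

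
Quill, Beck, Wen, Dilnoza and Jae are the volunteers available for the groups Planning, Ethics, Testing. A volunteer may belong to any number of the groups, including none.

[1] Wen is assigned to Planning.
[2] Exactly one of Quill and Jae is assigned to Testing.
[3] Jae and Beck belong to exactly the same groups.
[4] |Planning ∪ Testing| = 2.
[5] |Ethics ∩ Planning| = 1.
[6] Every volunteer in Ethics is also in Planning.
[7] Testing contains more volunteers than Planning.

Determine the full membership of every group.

Planning = {Wen}; Ethics = {Wen}; Testing = {Quill, Wen}

From (1): Wen ∈ Planning.
Suppose Quill ∈ Planning: no assignment then satisfies all the clues, so Quill ∉ Planning.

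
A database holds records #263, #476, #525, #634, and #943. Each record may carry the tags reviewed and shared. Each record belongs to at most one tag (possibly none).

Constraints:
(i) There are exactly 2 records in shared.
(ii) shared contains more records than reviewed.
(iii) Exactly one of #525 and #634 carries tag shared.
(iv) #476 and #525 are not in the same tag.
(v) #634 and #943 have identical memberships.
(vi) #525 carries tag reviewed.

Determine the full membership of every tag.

From (vi): #525 ∈ reviewed.
(iii) (exactly one): #634 ∈ shared.
(iv): #476 ∉ reviewed.
(v): #943 matches #634: #943 ∉ reviewed.
(v): #943 matches #634: #943 ∈ shared.
(i): shared already has 2, so the rest are out.
Suppose #263 ∈ reviewed: no assignment then satisfies all the clues, so #263 ∉ reviewed.

reviewed = {#525}; shared = {#634, #943}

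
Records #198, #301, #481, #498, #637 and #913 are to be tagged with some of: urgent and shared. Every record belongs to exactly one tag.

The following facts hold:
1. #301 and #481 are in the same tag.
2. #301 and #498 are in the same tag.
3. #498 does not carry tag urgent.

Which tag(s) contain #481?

#481: shared

From (3): #498 ∉ urgent.
(2): #301 matches #498: #301 ∉ urgent.
Only one tag left: #301 ∈ shared.
Only one tag left: #498 ∈ shared.
(1): #481 matches #301: #481 ∉ urgent.
(1): #481 matches #301: #481 ∈ shared.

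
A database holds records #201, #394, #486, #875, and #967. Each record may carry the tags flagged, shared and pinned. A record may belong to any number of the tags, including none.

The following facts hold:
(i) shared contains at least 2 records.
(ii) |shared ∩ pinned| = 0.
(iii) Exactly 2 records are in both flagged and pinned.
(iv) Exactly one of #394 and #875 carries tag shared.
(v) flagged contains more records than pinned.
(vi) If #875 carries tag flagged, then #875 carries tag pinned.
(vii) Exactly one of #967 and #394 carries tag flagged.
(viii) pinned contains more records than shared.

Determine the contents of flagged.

flagged = {#201, #394, #486, #875}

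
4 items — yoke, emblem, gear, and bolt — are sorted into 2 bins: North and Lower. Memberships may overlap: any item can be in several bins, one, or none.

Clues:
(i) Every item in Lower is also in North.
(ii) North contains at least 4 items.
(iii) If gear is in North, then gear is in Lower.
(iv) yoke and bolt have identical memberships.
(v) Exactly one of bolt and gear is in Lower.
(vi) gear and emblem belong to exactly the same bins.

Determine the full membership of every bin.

(ii): only 4 candidates remain for North, so all are in.
(iii): gear ∈ Lower.
(v) (exactly one): bolt ∉ Lower.
(vi): emblem matches gear: emblem ∈ Lower.
(iv): yoke matches bolt: yoke ∉ Lower.

North = {bolt, emblem, gear, yoke}; Lower = {emblem, gear}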